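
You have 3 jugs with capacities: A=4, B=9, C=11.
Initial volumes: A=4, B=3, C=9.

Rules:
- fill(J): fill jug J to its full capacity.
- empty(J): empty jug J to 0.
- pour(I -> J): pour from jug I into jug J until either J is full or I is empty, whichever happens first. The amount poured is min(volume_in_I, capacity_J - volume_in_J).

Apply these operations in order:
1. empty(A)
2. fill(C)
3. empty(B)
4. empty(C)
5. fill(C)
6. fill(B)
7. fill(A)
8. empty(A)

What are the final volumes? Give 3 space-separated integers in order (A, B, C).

Step 1: empty(A) -> (A=0 B=3 C=9)
Step 2: fill(C) -> (A=0 B=3 C=11)
Step 3: empty(B) -> (A=0 B=0 C=11)
Step 4: empty(C) -> (A=0 B=0 C=0)
Step 5: fill(C) -> (A=0 B=0 C=11)
Step 6: fill(B) -> (A=0 B=9 C=11)
Step 7: fill(A) -> (A=4 B=9 C=11)
Step 8: empty(A) -> (A=0 B=9 C=11)

Answer: 0 9 11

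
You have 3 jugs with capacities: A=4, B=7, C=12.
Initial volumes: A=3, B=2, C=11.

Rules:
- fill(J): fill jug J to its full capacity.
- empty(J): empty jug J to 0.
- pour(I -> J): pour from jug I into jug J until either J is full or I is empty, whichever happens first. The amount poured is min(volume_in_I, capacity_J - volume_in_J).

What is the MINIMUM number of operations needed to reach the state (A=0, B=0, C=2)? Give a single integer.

Answer: 3

Derivation:
BFS from (A=3, B=2, C=11). One shortest path:
  1. empty(A) -> (A=0 B=2 C=11)
  2. empty(C) -> (A=0 B=2 C=0)
  3. pour(B -> C) -> (A=0 B=0 C=2)
Reached target in 3 moves.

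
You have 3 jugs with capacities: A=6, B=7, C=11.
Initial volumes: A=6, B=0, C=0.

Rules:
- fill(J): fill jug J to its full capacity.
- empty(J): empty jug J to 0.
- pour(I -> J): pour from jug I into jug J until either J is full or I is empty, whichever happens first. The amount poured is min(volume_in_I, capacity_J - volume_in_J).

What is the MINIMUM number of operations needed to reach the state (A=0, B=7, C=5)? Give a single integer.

Answer: 4

Derivation:
BFS from (A=6, B=0, C=0). One shortest path:
  1. pour(A -> B) -> (A=0 B=6 C=0)
  2. fill(A) -> (A=6 B=6 C=0)
  3. pour(A -> B) -> (A=5 B=7 C=0)
  4. pour(A -> C) -> (A=0 B=7 C=5)
Reached target in 4 moves.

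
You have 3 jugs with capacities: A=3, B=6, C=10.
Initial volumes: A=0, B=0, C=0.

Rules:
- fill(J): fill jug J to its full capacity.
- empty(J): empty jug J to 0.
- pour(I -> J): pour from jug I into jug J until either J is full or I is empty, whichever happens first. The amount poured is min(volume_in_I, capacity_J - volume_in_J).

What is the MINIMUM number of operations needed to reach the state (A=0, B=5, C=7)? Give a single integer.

BFS from (A=0, B=0, C=0). One shortest path:
  1. fill(B) -> (A=0 B=6 C=0)
  2. pour(B -> C) -> (A=0 B=0 C=6)
  3. fill(B) -> (A=0 B=6 C=6)
  4. pour(B -> C) -> (A=0 B=2 C=10)
  5. pour(C -> A) -> (A=3 B=2 C=7)
  6. pour(A -> B) -> (A=0 B=5 C=7)
Reached target in 6 moves.

Answer: 6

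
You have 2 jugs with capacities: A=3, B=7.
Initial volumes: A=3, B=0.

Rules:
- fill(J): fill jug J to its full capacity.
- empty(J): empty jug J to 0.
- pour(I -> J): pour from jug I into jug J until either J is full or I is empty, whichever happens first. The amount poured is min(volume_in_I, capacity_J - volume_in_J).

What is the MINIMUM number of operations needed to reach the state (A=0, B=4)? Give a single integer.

Answer: 4

Derivation:
BFS from (A=3, B=0). One shortest path:
  1. empty(A) -> (A=0 B=0)
  2. fill(B) -> (A=0 B=7)
  3. pour(B -> A) -> (A=3 B=4)
  4. empty(A) -> (A=0 B=4)
Reached target in 4 moves.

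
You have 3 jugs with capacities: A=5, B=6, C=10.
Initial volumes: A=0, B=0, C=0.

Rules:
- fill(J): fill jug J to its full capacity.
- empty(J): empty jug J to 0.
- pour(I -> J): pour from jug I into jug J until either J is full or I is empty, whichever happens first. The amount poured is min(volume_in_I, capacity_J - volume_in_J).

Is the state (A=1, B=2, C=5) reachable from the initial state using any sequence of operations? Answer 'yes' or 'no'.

BFS explored all 282 reachable states.
Reachable set includes: (0,0,0), (0,0,1), (0,0,2), (0,0,3), (0,0,4), (0,0,5), (0,0,6), (0,0,7), (0,0,8), (0,0,9), (0,0,10), (0,1,0) ...
Target (A=1, B=2, C=5) not in reachable set → no.

Answer: no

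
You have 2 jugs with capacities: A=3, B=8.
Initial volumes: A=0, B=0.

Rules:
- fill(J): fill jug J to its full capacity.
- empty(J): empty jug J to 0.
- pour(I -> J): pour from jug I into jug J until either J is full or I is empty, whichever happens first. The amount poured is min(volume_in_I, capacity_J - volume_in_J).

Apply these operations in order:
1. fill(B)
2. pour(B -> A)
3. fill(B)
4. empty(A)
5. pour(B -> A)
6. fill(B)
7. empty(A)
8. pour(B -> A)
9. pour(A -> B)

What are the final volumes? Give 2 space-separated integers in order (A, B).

Step 1: fill(B) -> (A=0 B=8)
Step 2: pour(B -> A) -> (A=3 B=5)
Step 3: fill(B) -> (A=3 B=8)
Step 4: empty(A) -> (A=0 B=8)
Step 5: pour(B -> A) -> (A=3 B=5)
Step 6: fill(B) -> (A=3 B=8)
Step 7: empty(A) -> (A=0 B=8)
Step 8: pour(B -> A) -> (A=3 B=5)
Step 9: pour(A -> B) -> (A=0 B=8)

Answer: 0 8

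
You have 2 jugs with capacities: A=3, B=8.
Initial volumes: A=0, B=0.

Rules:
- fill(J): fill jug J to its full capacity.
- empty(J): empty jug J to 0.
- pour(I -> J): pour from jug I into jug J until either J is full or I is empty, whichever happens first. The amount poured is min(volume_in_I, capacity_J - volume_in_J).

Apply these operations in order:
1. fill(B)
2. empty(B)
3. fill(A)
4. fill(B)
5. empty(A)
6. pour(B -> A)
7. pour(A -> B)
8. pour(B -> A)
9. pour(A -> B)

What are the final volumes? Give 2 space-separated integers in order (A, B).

Answer: 0 8

Derivation:
Step 1: fill(B) -> (A=0 B=8)
Step 2: empty(B) -> (A=0 B=0)
Step 3: fill(A) -> (A=3 B=0)
Step 4: fill(B) -> (A=3 B=8)
Step 5: empty(A) -> (A=0 B=8)
Step 6: pour(B -> A) -> (A=3 B=5)
Step 7: pour(A -> B) -> (A=0 B=8)
Step 8: pour(B -> A) -> (A=3 B=5)
Step 9: pour(A -> B) -> (A=0 B=8)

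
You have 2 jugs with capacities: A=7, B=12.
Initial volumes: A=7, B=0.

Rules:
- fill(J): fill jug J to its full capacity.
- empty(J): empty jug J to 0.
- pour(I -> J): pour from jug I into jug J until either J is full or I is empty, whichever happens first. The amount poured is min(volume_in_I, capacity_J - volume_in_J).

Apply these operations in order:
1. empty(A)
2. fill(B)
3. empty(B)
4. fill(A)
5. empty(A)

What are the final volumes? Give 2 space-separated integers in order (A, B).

Step 1: empty(A) -> (A=0 B=0)
Step 2: fill(B) -> (A=0 B=12)
Step 3: empty(B) -> (A=0 B=0)
Step 4: fill(A) -> (A=7 B=0)
Step 5: empty(A) -> (A=0 B=0)

Answer: 0 0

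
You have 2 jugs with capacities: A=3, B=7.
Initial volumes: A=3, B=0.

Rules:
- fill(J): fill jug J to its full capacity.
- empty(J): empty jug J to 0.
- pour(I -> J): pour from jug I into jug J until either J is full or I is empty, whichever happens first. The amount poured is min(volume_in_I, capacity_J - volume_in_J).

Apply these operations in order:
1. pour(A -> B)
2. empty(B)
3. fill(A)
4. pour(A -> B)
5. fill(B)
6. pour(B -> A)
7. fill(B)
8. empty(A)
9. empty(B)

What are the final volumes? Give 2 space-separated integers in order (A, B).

Step 1: pour(A -> B) -> (A=0 B=3)
Step 2: empty(B) -> (A=0 B=0)
Step 3: fill(A) -> (A=3 B=0)
Step 4: pour(A -> B) -> (A=0 B=3)
Step 5: fill(B) -> (A=0 B=7)
Step 6: pour(B -> A) -> (A=3 B=4)
Step 7: fill(B) -> (A=3 B=7)
Step 8: empty(A) -> (A=0 B=7)
Step 9: empty(B) -> (A=0 B=0)

Answer: 0 0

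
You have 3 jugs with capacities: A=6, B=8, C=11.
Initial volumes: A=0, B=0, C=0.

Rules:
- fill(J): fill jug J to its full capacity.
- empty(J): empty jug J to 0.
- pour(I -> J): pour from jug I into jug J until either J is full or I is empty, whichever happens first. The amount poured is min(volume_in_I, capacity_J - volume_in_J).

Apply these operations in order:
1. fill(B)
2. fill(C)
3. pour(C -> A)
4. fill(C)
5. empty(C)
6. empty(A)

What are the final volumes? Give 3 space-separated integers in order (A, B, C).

Step 1: fill(B) -> (A=0 B=8 C=0)
Step 2: fill(C) -> (A=0 B=8 C=11)
Step 3: pour(C -> A) -> (A=6 B=8 C=5)
Step 4: fill(C) -> (A=6 B=8 C=11)
Step 5: empty(C) -> (A=6 B=8 C=0)
Step 6: empty(A) -> (A=0 B=8 C=0)

Answer: 0 8 0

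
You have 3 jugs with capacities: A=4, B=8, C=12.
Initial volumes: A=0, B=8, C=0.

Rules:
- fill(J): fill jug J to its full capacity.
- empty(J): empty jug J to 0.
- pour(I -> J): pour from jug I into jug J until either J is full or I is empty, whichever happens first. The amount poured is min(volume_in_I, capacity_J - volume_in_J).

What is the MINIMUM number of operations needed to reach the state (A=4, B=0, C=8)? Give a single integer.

Answer: 2

Derivation:
BFS from (A=0, B=8, C=0). One shortest path:
  1. fill(A) -> (A=4 B=8 C=0)
  2. pour(B -> C) -> (A=4 B=0 C=8)
Reached target in 2 moves.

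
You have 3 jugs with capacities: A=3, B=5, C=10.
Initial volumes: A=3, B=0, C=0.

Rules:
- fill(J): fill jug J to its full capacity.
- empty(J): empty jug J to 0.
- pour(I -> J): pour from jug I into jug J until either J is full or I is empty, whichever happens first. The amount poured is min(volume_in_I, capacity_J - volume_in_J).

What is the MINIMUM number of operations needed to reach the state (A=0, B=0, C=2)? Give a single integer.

BFS from (A=3, B=0, C=0). One shortest path:
  1. empty(A) -> (A=0 B=0 C=0)
  2. fill(B) -> (A=0 B=5 C=0)
  3. pour(B -> A) -> (A=3 B=2 C=0)
  4. empty(A) -> (A=0 B=2 C=0)
  5. pour(B -> C) -> (A=0 B=0 C=2)
Reached target in 5 moves.

Answer: 5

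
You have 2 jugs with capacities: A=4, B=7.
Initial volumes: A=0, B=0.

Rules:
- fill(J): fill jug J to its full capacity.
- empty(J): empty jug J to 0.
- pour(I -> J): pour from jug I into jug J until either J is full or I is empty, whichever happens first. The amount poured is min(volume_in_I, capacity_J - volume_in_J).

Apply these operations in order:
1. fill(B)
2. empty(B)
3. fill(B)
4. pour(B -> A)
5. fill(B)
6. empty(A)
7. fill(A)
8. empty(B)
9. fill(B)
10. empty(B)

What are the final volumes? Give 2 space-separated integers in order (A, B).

Step 1: fill(B) -> (A=0 B=7)
Step 2: empty(B) -> (A=0 B=0)
Step 3: fill(B) -> (A=0 B=7)
Step 4: pour(B -> A) -> (A=4 B=3)
Step 5: fill(B) -> (A=4 B=7)
Step 6: empty(A) -> (A=0 B=7)
Step 7: fill(A) -> (A=4 B=7)
Step 8: empty(B) -> (A=4 B=0)
Step 9: fill(B) -> (A=4 B=7)
Step 10: empty(B) -> (A=4 B=0)

Answer: 4 0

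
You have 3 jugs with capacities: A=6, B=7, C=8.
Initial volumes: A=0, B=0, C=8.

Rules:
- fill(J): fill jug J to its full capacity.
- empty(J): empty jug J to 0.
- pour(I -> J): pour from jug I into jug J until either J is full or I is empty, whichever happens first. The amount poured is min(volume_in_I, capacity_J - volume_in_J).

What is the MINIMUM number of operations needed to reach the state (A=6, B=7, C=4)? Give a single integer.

Answer: 6

Derivation:
BFS from (A=0, B=0, C=8). One shortest path:
  1. fill(B) -> (A=0 B=7 C=8)
  2. pour(C -> A) -> (A=6 B=7 C=2)
  3. empty(A) -> (A=0 B=7 C=2)
  4. pour(C -> A) -> (A=2 B=7 C=0)
  5. fill(C) -> (A=2 B=7 C=8)
  6. pour(C -> A) -> (A=6 B=7 C=4)
Reached target in 6 moves.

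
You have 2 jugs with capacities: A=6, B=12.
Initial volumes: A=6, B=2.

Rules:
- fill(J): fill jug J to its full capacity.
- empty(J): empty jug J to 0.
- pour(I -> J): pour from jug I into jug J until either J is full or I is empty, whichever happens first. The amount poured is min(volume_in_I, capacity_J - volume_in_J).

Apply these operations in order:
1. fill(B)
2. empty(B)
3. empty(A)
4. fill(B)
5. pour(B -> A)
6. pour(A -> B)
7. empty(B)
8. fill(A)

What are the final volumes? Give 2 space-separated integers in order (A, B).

Step 1: fill(B) -> (A=6 B=12)
Step 2: empty(B) -> (A=6 B=0)
Step 3: empty(A) -> (A=0 B=0)
Step 4: fill(B) -> (A=0 B=12)
Step 5: pour(B -> A) -> (A=6 B=6)
Step 6: pour(A -> B) -> (A=0 B=12)
Step 7: empty(B) -> (A=0 B=0)
Step 8: fill(A) -> (A=6 B=0)

Answer: 6 0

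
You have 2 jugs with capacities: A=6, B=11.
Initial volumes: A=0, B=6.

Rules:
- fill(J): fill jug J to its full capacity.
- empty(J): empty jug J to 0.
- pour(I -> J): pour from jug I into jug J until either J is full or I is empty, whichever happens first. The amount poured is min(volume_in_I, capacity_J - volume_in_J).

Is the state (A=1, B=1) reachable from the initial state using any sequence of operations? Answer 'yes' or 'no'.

Answer: no

Derivation:
BFS explored all 34 reachable states.
Reachable set includes: (0,0), (0,1), (0,2), (0,3), (0,4), (0,5), (0,6), (0,7), (0,8), (0,9), (0,10), (0,11) ...
Target (A=1, B=1) not in reachable set → no.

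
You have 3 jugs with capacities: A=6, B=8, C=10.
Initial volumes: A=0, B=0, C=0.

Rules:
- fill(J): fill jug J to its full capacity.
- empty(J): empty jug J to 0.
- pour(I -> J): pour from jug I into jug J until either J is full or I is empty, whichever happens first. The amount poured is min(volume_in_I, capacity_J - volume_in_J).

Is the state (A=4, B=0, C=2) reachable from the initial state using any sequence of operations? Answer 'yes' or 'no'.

Answer: yes

Derivation:
BFS from (A=0, B=0, C=0):
  1. fill(A) -> (A=6 B=0 C=0)
  2. fill(B) -> (A=6 B=8 C=0)
  3. pour(B -> C) -> (A=6 B=0 C=8)
  4. pour(A -> C) -> (A=4 B=0 C=10)
  5. pour(C -> B) -> (A=4 B=8 C=2)
  6. empty(B) -> (A=4 B=0 C=2)
Target reached → yes.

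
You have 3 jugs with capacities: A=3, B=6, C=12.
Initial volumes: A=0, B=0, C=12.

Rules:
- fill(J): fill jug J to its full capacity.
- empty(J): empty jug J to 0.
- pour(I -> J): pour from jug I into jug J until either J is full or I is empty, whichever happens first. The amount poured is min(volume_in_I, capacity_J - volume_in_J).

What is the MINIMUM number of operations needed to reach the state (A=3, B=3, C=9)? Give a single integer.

BFS from (A=0, B=0, C=12). One shortest path:
  1. fill(A) -> (A=3 B=0 C=12)
  2. pour(A -> B) -> (A=0 B=3 C=12)
  3. pour(C -> A) -> (A=3 B=3 C=9)
Reached target in 3 moves.

Answer: 3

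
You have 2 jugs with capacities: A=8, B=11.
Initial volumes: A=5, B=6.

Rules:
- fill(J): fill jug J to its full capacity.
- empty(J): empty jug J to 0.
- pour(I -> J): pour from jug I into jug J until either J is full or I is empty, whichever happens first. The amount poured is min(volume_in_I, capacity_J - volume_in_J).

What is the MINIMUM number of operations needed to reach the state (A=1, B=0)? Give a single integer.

BFS from (A=5, B=6). One shortest path:
  1. empty(A) -> (A=0 B=6)
  2. pour(B -> A) -> (A=6 B=0)
  3. fill(B) -> (A=6 B=11)
  4. pour(B -> A) -> (A=8 B=9)
  5. empty(A) -> (A=0 B=9)
  6. pour(B -> A) -> (A=8 B=1)
  7. empty(A) -> (A=0 B=1)
  8. pour(B -> A) -> (A=1 B=0)
Reached target in 8 moves.

Answer: 8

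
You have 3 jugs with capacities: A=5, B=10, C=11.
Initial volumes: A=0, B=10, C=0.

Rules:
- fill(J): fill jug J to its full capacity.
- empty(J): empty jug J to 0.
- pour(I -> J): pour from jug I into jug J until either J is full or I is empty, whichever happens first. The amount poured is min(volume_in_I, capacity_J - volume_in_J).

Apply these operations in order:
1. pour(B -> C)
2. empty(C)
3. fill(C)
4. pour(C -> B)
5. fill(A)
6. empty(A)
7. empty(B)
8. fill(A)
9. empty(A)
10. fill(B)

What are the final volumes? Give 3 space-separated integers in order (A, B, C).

Step 1: pour(B -> C) -> (A=0 B=0 C=10)
Step 2: empty(C) -> (A=0 B=0 C=0)
Step 3: fill(C) -> (A=0 B=0 C=11)
Step 4: pour(C -> B) -> (A=0 B=10 C=1)
Step 5: fill(A) -> (A=5 B=10 C=1)
Step 6: empty(A) -> (A=0 B=10 C=1)
Step 7: empty(B) -> (A=0 B=0 C=1)
Step 8: fill(A) -> (A=5 B=0 C=1)
Step 9: empty(A) -> (A=0 B=0 C=1)
Step 10: fill(B) -> (A=0 B=10 C=1)

Answer: 0 10 1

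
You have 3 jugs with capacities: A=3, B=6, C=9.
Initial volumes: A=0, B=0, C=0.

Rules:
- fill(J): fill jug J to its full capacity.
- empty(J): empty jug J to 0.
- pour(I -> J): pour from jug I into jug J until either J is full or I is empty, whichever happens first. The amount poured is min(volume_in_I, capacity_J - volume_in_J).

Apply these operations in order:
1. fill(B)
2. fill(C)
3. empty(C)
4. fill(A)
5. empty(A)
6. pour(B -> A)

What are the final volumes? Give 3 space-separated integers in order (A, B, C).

Step 1: fill(B) -> (A=0 B=6 C=0)
Step 2: fill(C) -> (A=0 B=6 C=9)
Step 3: empty(C) -> (A=0 B=6 C=0)
Step 4: fill(A) -> (A=3 B=6 C=0)
Step 5: empty(A) -> (A=0 B=6 C=0)
Step 6: pour(B -> A) -> (A=3 B=3 C=0)

Answer: 3 3 0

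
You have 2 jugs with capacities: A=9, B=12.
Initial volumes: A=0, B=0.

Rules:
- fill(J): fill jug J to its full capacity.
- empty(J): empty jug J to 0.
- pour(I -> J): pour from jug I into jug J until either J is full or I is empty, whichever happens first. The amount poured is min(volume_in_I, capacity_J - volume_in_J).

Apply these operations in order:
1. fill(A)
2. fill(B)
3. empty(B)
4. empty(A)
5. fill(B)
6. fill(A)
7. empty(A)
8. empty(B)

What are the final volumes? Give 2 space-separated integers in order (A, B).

Answer: 0 0

Derivation:
Step 1: fill(A) -> (A=9 B=0)
Step 2: fill(B) -> (A=9 B=12)
Step 3: empty(B) -> (A=9 B=0)
Step 4: empty(A) -> (A=0 B=0)
Step 5: fill(B) -> (A=0 B=12)
Step 6: fill(A) -> (A=9 B=12)
Step 7: empty(A) -> (A=0 B=12)
Step 8: empty(B) -> (A=0 B=0)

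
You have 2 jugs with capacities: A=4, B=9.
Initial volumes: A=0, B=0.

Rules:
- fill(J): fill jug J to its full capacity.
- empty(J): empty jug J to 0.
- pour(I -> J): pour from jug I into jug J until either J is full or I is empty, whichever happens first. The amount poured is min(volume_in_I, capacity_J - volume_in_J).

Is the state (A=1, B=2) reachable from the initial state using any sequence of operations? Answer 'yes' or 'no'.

Answer: no

Derivation:
BFS explored all 26 reachable states.
Reachable set includes: (0,0), (0,1), (0,2), (0,3), (0,4), (0,5), (0,6), (0,7), (0,8), (0,9), (1,0), (1,9) ...
Target (A=1, B=2) not in reachable set → no.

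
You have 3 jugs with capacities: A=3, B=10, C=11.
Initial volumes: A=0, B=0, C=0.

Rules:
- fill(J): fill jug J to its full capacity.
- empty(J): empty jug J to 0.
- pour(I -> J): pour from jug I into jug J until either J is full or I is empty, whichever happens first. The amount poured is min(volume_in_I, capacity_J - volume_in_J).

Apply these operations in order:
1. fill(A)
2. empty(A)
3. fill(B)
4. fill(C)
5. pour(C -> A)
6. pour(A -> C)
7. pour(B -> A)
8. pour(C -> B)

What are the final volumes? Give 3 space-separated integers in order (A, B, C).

Answer: 3 10 8

Derivation:
Step 1: fill(A) -> (A=3 B=0 C=0)
Step 2: empty(A) -> (A=0 B=0 C=0)
Step 3: fill(B) -> (A=0 B=10 C=0)
Step 4: fill(C) -> (A=0 B=10 C=11)
Step 5: pour(C -> A) -> (A=3 B=10 C=8)
Step 6: pour(A -> C) -> (A=0 B=10 C=11)
Step 7: pour(B -> A) -> (A=3 B=7 C=11)
Step 8: pour(C -> B) -> (A=3 B=10 C=8)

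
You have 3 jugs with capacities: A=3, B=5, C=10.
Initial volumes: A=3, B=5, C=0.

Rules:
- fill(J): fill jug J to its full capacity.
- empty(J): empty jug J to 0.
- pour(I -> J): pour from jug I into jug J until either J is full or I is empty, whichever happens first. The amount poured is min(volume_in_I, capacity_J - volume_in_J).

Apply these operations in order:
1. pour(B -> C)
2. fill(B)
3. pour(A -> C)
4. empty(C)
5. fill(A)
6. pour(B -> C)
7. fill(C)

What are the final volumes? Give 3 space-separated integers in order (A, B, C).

Step 1: pour(B -> C) -> (A=3 B=0 C=5)
Step 2: fill(B) -> (A=3 B=5 C=5)
Step 3: pour(A -> C) -> (A=0 B=5 C=8)
Step 4: empty(C) -> (A=0 B=5 C=0)
Step 5: fill(A) -> (A=3 B=5 C=0)
Step 6: pour(B -> C) -> (A=3 B=0 C=5)
Step 7: fill(C) -> (A=3 B=0 C=10)

Answer: 3 0 10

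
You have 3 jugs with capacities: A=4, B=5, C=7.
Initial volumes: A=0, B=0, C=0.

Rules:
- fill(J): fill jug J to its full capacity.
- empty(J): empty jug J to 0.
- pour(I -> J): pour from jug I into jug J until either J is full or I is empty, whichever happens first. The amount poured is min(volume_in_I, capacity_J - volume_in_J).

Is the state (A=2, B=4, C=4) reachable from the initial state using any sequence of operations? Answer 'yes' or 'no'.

BFS explored all 168 reachable states.
Reachable set includes: (0,0,0), (0,0,1), (0,0,2), (0,0,3), (0,0,4), (0,0,5), (0,0,6), (0,0,7), (0,1,0), (0,1,1), (0,1,2), (0,1,3) ...
Target (A=2, B=4, C=4) not in reachable set → no.

Answer: no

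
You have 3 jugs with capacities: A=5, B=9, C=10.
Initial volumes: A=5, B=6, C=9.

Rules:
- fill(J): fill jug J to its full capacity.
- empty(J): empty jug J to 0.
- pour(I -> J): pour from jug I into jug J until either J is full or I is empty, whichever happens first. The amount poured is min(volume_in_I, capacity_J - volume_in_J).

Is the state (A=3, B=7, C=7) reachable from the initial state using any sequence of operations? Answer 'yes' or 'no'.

BFS explored all 372 reachable states.
Reachable set includes: (0,0,0), (0,0,1), (0,0,2), (0,0,3), (0,0,4), (0,0,5), (0,0,6), (0,0,7), (0,0,8), (0,0,9), (0,0,10), (0,1,0) ...
Target (A=3, B=7, C=7) not in reachable set → no.

Answer: no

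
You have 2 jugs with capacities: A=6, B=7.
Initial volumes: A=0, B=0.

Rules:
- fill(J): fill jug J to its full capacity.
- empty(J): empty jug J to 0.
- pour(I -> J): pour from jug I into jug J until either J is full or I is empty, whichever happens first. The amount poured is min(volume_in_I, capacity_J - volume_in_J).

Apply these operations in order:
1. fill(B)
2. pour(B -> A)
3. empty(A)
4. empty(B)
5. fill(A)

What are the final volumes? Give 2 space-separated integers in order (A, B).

Answer: 6 0

Derivation:
Step 1: fill(B) -> (A=0 B=7)
Step 2: pour(B -> A) -> (A=6 B=1)
Step 3: empty(A) -> (A=0 B=1)
Step 4: empty(B) -> (A=0 B=0)
Step 5: fill(A) -> (A=6 B=0)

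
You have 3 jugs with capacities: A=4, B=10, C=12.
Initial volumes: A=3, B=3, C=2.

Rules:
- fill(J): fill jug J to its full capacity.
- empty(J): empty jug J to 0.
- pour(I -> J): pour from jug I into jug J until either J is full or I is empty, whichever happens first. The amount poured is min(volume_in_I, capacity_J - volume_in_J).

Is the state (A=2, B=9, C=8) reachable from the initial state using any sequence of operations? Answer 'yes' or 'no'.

BFS explored all 419 reachable states.
Reachable set includes: (0,0,0), (0,0,1), (0,0,2), (0,0,3), (0,0,4), (0,0,5), (0,0,6), (0,0,7), (0,0,8), (0,0,9), (0,0,10), (0,0,11) ...
Target (A=2, B=9, C=8) not in reachable set → no.

Answer: no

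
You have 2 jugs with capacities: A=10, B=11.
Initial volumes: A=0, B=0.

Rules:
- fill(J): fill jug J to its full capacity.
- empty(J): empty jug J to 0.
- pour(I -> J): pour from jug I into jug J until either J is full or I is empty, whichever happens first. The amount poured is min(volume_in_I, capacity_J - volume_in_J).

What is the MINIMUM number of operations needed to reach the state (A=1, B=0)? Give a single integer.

Answer: 4

Derivation:
BFS from (A=0, B=0). One shortest path:
  1. fill(B) -> (A=0 B=11)
  2. pour(B -> A) -> (A=10 B=1)
  3. empty(A) -> (A=0 B=1)
  4. pour(B -> A) -> (A=1 B=0)
Reached target in 4 moves.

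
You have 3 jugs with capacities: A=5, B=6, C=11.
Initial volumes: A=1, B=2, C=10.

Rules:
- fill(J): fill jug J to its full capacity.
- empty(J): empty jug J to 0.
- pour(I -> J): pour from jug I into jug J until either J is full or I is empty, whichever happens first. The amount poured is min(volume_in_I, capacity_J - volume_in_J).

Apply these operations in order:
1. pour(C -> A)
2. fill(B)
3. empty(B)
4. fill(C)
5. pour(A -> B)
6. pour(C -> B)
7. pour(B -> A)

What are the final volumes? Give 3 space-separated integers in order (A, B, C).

Answer: 5 1 10

Derivation:
Step 1: pour(C -> A) -> (A=5 B=2 C=6)
Step 2: fill(B) -> (A=5 B=6 C=6)
Step 3: empty(B) -> (A=5 B=0 C=6)
Step 4: fill(C) -> (A=5 B=0 C=11)
Step 5: pour(A -> B) -> (A=0 B=5 C=11)
Step 6: pour(C -> B) -> (A=0 B=6 C=10)
Step 7: pour(B -> A) -> (A=5 B=1 C=10)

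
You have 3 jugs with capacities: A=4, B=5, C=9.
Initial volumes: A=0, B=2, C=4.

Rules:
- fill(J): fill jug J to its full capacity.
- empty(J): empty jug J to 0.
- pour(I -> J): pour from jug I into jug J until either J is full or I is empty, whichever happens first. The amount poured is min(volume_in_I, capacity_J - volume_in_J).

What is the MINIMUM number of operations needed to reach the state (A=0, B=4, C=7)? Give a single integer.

BFS from (A=0, B=2, C=4). One shortest path:
  1. fill(C) -> (A=0 B=2 C=9)
  2. pour(B -> A) -> (A=2 B=0 C=9)
  3. pour(C -> A) -> (A=4 B=0 C=7)
  4. pour(A -> B) -> (A=0 B=4 C=7)
Reached target in 4 moves.

Answer: 4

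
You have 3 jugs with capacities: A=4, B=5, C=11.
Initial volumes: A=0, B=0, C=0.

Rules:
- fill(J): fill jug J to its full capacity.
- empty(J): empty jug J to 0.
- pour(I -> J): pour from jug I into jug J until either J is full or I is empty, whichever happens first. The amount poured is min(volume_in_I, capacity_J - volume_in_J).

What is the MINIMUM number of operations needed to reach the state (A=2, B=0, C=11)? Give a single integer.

BFS from (A=0, B=0, C=0). One shortest path:
  1. fill(A) -> (A=4 B=0 C=0)
  2. fill(B) -> (A=4 B=5 C=0)
  3. pour(A -> C) -> (A=0 B=5 C=4)
  4. fill(A) -> (A=4 B=5 C=4)
  5. pour(B -> C) -> (A=4 B=0 C=9)
  6. pour(A -> C) -> (A=2 B=0 C=11)
Reached target in 6 moves.

Answer: 6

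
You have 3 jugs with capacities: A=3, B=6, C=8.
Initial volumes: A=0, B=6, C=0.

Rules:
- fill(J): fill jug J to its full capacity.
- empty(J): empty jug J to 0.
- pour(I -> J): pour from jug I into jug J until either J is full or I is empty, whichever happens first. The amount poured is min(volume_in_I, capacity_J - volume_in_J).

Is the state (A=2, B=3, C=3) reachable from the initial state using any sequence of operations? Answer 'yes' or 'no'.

Answer: no

Derivation:
BFS explored all 182 reachable states.
Reachable set includes: (0,0,0), (0,0,1), (0,0,2), (0,0,3), (0,0,4), (0,0,5), (0,0,6), (0,0,7), (0,0,8), (0,1,0), (0,1,1), (0,1,2) ...
Target (A=2, B=3, C=3) not in reachable set → no.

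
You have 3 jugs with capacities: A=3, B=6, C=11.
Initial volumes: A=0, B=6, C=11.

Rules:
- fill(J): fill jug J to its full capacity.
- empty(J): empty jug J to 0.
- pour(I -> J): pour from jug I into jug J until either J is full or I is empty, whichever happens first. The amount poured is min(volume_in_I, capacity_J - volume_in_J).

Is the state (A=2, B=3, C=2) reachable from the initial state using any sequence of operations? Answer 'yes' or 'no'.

Answer: no

Derivation:
BFS explored all 236 reachable states.
Reachable set includes: (0,0,0), (0,0,1), (0,0,2), (0,0,3), (0,0,4), (0,0,5), (0,0,6), (0,0,7), (0,0,8), (0,0,9), (0,0,10), (0,0,11) ...
Target (A=2, B=3, C=2) not in reachable set → no.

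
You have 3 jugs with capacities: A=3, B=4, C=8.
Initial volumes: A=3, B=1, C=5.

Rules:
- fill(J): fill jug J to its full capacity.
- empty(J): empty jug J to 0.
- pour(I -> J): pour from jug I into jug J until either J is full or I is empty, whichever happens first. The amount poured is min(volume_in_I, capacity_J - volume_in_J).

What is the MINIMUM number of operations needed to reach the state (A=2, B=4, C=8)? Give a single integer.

BFS from (A=3, B=1, C=5). One shortest path:
  1. empty(A) -> (A=0 B=1 C=5)
  2. pour(C -> B) -> (A=0 B=4 C=2)
  3. pour(C -> A) -> (A=2 B=4 C=0)
  4. fill(C) -> (A=2 B=4 C=8)
Reached target in 4 moves.

Answer: 4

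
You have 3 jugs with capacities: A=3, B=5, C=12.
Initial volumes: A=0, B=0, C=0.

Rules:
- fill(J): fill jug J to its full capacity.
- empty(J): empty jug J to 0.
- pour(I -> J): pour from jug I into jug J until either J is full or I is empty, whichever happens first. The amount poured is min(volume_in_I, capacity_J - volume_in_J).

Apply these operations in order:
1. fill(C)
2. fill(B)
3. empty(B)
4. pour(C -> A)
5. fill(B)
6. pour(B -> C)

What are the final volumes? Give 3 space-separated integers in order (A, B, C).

Answer: 3 2 12

Derivation:
Step 1: fill(C) -> (A=0 B=0 C=12)
Step 2: fill(B) -> (A=0 B=5 C=12)
Step 3: empty(B) -> (A=0 B=0 C=12)
Step 4: pour(C -> A) -> (A=3 B=0 C=9)
Step 5: fill(B) -> (A=3 B=5 C=9)
Step 6: pour(B -> C) -> (A=3 B=2 C=12)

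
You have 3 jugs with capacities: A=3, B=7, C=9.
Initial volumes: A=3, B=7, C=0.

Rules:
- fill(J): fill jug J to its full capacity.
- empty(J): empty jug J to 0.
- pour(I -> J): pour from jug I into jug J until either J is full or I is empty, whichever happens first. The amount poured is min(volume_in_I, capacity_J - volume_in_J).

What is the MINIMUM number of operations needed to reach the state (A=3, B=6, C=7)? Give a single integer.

BFS from (A=3, B=7, C=0). One shortest path:
  1. pour(B -> C) -> (A=3 B=0 C=7)
  2. pour(A -> B) -> (A=0 B=3 C=7)
  3. fill(A) -> (A=3 B=3 C=7)
  4. pour(A -> B) -> (A=0 B=6 C=7)
  5. fill(A) -> (A=3 B=6 C=7)
Reached target in 5 moves.

Answer: 5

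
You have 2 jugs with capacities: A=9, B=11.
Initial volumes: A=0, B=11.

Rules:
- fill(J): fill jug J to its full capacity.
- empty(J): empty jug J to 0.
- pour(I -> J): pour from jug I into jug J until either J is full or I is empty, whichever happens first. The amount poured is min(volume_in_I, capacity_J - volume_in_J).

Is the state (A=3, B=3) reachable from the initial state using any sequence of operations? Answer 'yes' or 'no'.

Answer: no

Derivation:
BFS explored all 40 reachable states.
Reachable set includes: (0,0), (0,1), (0,2), (0,3), (0,4), (0,5), (0,6), (0,7), (0,8), (0,9), (0,10), (0,11) ...
Target (A=3, B=3) not in reachable set → no.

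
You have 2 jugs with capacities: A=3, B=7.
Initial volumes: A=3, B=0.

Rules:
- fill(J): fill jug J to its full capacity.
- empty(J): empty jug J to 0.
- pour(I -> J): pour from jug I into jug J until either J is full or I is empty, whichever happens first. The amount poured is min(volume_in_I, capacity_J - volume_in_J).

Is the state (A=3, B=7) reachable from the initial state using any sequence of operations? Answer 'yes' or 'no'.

BFS from (A=3, B=0):
  1. fill(B) -> (A=3 B=7)
Target reached → yes.

Answer: yes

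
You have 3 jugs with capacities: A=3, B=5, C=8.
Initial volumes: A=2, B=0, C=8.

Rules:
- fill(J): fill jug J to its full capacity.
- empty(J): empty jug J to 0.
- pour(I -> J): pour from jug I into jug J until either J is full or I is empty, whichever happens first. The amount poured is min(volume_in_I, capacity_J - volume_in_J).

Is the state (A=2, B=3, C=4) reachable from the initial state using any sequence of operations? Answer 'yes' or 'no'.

Answer: no

Derivation:
BFS explored all 160 reachable states.
Reachable set includes: (0,0,0), (0,0,1), (0,0,2), (0,0,3), (0,0,4), (0,0,5), (0,0,6), (0,0,7), (0,0,8), (0,1,0), (0,1,1), (0,1,2) ...
Target (A=2, B=3, C=4) not in reachable set → no.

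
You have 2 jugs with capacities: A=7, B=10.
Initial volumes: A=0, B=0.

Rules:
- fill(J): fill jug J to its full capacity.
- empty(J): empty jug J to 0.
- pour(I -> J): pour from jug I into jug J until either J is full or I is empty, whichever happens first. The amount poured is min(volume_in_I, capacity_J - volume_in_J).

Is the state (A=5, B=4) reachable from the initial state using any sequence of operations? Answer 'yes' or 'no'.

Answer: no

Derivation:
BFS explored all 34 reachable states.
Reachable set includes: (0,0), (0,1), (0,2), (0,3), (0,4), (0,5), (0,6), (0,7), (0,8), (0,9), (0,10), (1,0) ...
Target (A=5, B=4) not in reachable set → no.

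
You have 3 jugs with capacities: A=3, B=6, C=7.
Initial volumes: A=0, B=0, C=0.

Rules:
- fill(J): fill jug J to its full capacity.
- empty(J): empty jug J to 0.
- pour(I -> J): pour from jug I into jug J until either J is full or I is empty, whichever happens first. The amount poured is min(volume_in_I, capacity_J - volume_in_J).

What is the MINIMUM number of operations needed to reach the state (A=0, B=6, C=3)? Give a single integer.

Answer: 3

Derivation:
BFS from (A=0, B=0, C=0). One shortest path:
  1. fill(A) -> (A=3 B=0 C=0)
  2. fill(B) -> (A=3 B=6 C=0)
  3. pour(A -> C) -> (A=0 B=6 C=3)
Reached target in 3 moves.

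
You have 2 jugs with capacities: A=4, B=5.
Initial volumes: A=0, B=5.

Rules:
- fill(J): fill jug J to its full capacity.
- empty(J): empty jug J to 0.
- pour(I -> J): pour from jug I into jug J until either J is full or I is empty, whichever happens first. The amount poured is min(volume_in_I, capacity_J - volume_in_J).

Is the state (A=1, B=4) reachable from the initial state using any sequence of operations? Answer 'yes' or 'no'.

BFS explored all 18 reachable states.
Reachable set includes: (0,0), (0,1), (0,2), (0,3), (0,4), (0,5), (1,0), (1,5), (2,0), (2,5), (3,0), (3,5) ...
Target (A=1, B=4) not in reachable set → no.

Answer: no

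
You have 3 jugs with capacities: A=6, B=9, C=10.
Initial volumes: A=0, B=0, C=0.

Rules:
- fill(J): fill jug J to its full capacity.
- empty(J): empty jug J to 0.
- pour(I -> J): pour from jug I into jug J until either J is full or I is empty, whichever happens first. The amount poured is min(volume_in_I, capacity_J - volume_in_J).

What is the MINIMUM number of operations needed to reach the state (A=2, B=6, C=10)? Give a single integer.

Answer: 6

Derivation:
BFS from (A=0, B=0, C=0). One shortest path:
  1. fill(A) -> (A=6 B=0 C=0)
  2. pour(A -> B) -> (A=0 B=6 C=0)
  3. fill(A) -> (A=6 B=6 C=0)
  4. pour(A -> C) -> (A=0 B=6 C=6)
  5. fill(A) -> (A=6 B=6 C=6)
  6. pour(A -> C) -> (A=2 B=6 C=10)
Reached target in 6 moves.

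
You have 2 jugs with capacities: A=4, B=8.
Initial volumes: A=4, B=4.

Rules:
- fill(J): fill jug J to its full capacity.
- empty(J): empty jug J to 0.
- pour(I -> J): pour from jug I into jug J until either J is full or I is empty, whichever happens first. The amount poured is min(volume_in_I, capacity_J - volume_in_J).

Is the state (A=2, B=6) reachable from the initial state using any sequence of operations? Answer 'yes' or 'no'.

Answer: no

Derivation:
BFS explored all 6 reachable states.
Reachable set includes: (0,0), (0,4), (0,8), (4,0), (4,4), (4,8)
Target (A=2, B=6) not in reachable set → no.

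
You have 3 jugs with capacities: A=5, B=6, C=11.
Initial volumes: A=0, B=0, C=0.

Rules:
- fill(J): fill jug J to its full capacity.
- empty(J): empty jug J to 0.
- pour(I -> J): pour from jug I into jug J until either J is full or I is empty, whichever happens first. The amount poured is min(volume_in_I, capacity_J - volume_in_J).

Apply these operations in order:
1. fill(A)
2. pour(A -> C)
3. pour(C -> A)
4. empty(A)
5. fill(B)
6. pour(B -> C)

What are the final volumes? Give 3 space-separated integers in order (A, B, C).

Step 1: fill(A) -> (A=5 B=0 C=0)
Step 2: pour(A -> C) -> (A=0 B=0 C=5)
Step 3: pour(C -> A) -> (A=5 B=0 C=0)
Step 4: empty(A) -> (A=0 B=0 C=0)
Step 5: fill(B) -> (A=0 B=6 C=0)
Step 6: pour(B -> C) -> (A=0 B=0 C=6)

Answer: 0 0 6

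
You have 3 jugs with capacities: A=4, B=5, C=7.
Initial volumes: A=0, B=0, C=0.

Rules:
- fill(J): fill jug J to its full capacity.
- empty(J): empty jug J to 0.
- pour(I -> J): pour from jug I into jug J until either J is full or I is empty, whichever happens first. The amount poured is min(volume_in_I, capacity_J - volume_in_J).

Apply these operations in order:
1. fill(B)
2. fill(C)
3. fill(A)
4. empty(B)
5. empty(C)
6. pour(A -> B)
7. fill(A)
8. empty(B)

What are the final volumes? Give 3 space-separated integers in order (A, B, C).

Answer: 4 0 0

Derivation:
Step 1: fill(B) -> (A=0 B=5 C=0)
Step 2: fill(C) -> (A=0 B=5 C=7)
Step 3: fill(A) -> (A=4 B=5 C=7)
Step 4: empty(B) -> (A=4 B=0 C=7)
Step 5: empty(C) -> (A=4 B=0 C=0)
Step 6: pour(A -> B) -> (A=0 B=4 C=0)
Step 7: fill(A) -> (A=4 B=4 C=0)
Step 8: empty(B) -> (A=4 B=0 C=0)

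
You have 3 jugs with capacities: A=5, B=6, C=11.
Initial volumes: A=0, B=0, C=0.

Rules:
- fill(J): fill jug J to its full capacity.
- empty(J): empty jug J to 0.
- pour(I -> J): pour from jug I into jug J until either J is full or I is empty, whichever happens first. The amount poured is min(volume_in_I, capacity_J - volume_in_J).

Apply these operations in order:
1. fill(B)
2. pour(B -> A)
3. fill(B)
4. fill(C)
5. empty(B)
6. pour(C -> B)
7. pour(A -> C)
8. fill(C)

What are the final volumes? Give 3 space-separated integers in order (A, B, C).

Answer: 0 6 11

Derivation:
Step 1: fill(B) -> (A=0 B=6 C=0)
Step 2: pour(B -> A) -> (A=5 B=1 C=0)
Step 3: fill(B) -> (A=5 B=6 C=0)
Step 4: fill(C) -> (A=5 B=6 C=11)
Step 5: empty(B) -> (A=5 B=0 C=11)
Step 6: pour(C -> B) -> (A=5 B=6 C=5)
Step 7: pour(A -> C) -> (A=0 B=6 C=10)
Step 8: fill(C) -> (A=0 B=6 C=11)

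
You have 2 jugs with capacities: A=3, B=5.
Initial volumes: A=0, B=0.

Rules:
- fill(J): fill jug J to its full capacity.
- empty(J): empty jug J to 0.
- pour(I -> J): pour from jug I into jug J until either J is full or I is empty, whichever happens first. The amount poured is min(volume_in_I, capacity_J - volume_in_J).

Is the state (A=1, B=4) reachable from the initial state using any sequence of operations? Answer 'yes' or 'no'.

BFS explored all 16 reachable states.
Reachable set includes: (0,0), (0,1), (0,2), (0,3), (0,4), (0,5), (1,0), (1,5), (2,0), (2,5), (3,0), (3,1) ...
Target (A=1, B=4) not in reachable set → no.

Answer: no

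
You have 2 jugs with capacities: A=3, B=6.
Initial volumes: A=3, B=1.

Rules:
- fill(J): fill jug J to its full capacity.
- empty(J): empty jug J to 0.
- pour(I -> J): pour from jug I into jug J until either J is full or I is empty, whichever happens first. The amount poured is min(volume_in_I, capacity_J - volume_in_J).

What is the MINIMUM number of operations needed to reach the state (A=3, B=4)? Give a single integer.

Answer: 2

Derivation:
BFS from (A=3, B=1). One shortest path:
  1. pour(A -> B) -> (A=0 B=4)
  2. fill(A) -> (A=3 B=4)
Reached target in 2 moves.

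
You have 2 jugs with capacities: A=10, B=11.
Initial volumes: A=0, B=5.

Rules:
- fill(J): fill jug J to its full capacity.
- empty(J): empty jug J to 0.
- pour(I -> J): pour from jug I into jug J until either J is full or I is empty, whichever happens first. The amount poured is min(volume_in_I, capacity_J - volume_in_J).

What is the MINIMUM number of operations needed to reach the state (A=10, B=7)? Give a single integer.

BFS from (A=0, B=5). One shortest path:
  1. pour(B -> A) -> (A=5 B=0)
  2. fill(B) -> (A=5 B=11)
  3. pour(B -> A) -> (A=10 B=6)
  4. empty(A) -> (A=0 B=6)
  5. pour(B -> A) -> (A=6 B=0)
  6. fill(B) -> (A=6 B=11)
  7. pour(B -> A) -> (A=10 B=7)
Reached target in 7 moves.

Answer: 7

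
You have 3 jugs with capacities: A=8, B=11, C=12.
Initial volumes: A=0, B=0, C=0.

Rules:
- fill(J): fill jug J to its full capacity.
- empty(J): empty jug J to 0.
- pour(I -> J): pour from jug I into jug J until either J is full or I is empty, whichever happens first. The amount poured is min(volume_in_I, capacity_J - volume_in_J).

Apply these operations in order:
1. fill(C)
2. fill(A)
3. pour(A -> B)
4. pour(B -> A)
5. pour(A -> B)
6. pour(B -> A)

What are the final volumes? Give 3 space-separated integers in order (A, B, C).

Answer: 8 0 12

Derivation:
Step 1: fill(C) -> (A=0 B=0 C=12)
Step 2: fill(A) -> (A=8 B=0 C=12)
Step 3: pour(A -> B) -> (A=0 B=8 C=12)
Step 4: pour(B -> A) -> (A=8 B=0 C=12)
Step 5: pour(A -> B) -> (A=0 B=8 C=12)
Step 6: pour(B -> A) -> (A=8 B=0 C=12)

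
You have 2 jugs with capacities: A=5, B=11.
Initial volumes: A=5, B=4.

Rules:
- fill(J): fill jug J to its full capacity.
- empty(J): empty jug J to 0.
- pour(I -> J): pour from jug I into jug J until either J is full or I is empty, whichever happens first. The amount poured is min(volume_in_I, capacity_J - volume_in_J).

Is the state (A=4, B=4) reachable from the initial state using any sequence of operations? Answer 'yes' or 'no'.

Answer: no

Derivation:
BFS explored all 32 reachable states.
Reachable set includes: (0,0), (0,1), (0,2), (0,3), (0,4), (0,5), (0,6), (0,7), (0,8), (0,9), (0,10), (0,11) ...
Target (A=4, B=4) not in reachable set → no.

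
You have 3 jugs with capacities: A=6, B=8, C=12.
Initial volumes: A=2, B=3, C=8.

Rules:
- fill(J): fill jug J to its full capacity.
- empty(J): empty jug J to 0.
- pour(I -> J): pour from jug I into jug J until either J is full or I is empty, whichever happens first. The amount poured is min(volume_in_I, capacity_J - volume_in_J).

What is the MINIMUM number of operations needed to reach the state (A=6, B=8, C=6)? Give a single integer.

BFS from (A=2, B=3, C=8). One shortest path:
  1. empty(A) -> (A=0 B=3 C=8)
  2. fill(B) -> (A=0 B=8 C=8)
  3. fill(C) -> (A=0 B=8 C=12)
  4. pour(C -> A) -> (A=6 B=8 C=6)
Reached target in 4 moves.

Answer: 4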